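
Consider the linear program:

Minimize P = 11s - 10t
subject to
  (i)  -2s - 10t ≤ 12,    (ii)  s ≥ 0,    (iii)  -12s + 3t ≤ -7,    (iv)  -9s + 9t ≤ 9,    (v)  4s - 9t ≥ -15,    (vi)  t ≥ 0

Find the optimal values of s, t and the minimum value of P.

s = 10/9, t = 19/9, minimum P = -80/9

The feasible region is unbounded (it extends along (1, 0), (9, 4)), but P strictly increases along every unbounded feasible direction, so there is no improving ray and the minimum is attained at a vertex.

The binding constraints are -12s + 3t = -7 and -9s + 9t = 9.
Solving simultaneously gives s = 10/9, t = 19/9.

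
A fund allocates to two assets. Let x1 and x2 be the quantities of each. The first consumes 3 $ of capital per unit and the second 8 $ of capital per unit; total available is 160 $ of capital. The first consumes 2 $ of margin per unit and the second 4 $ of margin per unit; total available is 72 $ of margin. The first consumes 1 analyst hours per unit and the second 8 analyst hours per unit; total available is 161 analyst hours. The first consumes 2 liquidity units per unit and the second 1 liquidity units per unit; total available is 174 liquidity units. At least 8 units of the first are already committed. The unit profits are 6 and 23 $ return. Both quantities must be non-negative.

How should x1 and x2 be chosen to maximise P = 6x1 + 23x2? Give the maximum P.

x1 = 8, x2 = 14, maximum P = 370

Vertices and P = 6x1 + 23x2:
  (36, 0) → P = 216
  (8, 0) → P = 48
  (8, 14) → P = 370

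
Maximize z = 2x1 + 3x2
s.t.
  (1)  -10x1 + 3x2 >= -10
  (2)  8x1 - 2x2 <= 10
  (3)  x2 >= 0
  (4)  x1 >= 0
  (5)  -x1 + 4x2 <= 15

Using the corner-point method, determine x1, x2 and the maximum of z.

Vertices and z = 2x1 + 3x2:
  (1, 0) → z = 2
  (85/37, 160/37) → z = 650/37
  (0, 0) → z = 0
  (0, 15/4) → z = 45/4

x1 = 85/37, x2 = 160/37, maximum z = 650/37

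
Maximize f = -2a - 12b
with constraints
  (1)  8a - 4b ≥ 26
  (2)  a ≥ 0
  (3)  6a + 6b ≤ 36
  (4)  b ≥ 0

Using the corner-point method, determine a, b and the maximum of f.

Extreme points and f = -2a - 12b:
  (25/6, 11/6) → f = -91/3
  (13/4, 0) → f = -13/2
  (6, 0) → f = -12

a = 13/4, b = 0, maximum f = -13/2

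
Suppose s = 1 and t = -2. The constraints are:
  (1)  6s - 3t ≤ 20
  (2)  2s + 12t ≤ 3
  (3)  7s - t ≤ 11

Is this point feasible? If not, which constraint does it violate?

(1): 12 ≤ 20 ✓
(2): -22 ≤ 3 ✓
(3): 9 ≤ 11 ✓

feasible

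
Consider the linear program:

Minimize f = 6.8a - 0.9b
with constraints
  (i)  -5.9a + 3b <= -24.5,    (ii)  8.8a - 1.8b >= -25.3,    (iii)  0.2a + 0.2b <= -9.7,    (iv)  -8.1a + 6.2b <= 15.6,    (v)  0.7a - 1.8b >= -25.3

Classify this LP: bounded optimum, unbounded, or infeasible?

From the feasible point (-563/53, -4015/106), moving in the direction (-1.8, -8.8) keeps every constraint satisfied while f decreases without bound.

unbounded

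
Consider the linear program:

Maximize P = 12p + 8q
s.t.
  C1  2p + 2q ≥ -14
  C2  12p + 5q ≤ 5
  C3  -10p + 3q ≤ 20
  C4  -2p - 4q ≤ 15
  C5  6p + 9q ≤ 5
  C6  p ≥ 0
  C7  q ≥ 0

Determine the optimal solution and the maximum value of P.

At the optimal vertex, 12p + 5q = 5 and 6p + 9q = 5.
Solving simultaneously gives p = 10/39, q = 5/13.

p = 10/39, q = 5/13, maximum P = 80/13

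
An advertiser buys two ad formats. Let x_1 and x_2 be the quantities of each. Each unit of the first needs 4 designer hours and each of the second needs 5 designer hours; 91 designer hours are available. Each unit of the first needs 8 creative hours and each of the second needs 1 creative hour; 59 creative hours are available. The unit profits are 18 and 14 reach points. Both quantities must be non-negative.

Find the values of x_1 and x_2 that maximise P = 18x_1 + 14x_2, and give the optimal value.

Corner points and P = 18x_1 + 14x_2:
  (0, 0) → P = 0
  (0, 91/5) → P = 1274/5
  (59/8, 0) → P = 531/4
  (17/3, 41/3) → P = 880/3

At the optimal vertex, 4x_1 + 5x_2 = 91 and 8x_1 + x_2 = 59.
Solving simultaneously gives x_1 = 17/3, x_2 = 41/3.

x_1 = 17/3, x_2 = 41/3, maximum P = 880/3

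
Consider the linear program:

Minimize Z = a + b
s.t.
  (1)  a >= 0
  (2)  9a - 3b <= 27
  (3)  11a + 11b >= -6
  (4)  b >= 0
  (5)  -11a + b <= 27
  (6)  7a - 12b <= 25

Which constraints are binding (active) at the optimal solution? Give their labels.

(1) and (4)

Vertices and Z = a + b:
  (0, 0) → Z = 0
  (0, 27) → Z = 27
  (3, 0) → Z = 3
The feasible region is unbounded (it extends along (1, 11), (1, 3)), but Z strictly increases along every unbounded feasible direction, so there is no improving ray and the minimum is attained at a vertex.

The minimum is at (0, 0). Substituting into each constraint, equality holds for (1) and (4); the remaining constraints have slack.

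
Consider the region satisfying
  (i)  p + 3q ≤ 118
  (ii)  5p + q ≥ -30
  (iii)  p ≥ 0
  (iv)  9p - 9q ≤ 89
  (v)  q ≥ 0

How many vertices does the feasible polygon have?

4

The feasible vertices (each the meet of two boundaries and inside every other half-plane) are:
  (0, 118/3)
  (443/12, 973/36)
  (0, 0)
  (89/9, 0)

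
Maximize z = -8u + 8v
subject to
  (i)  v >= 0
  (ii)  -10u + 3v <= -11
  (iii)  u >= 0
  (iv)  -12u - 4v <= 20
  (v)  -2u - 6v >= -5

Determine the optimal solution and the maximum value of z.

u = 27/22, v = 14/33, maximum z = -212/33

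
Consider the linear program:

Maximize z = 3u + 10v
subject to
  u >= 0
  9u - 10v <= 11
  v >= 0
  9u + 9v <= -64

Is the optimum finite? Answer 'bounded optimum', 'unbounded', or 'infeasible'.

The boundaries u = 0 and v = 0 meet at (0, 0), but that point violates 9u + 9v ≤ -64. Every candidate vertex is excluded by some other constraint, so the feasible region is empty.

infeasible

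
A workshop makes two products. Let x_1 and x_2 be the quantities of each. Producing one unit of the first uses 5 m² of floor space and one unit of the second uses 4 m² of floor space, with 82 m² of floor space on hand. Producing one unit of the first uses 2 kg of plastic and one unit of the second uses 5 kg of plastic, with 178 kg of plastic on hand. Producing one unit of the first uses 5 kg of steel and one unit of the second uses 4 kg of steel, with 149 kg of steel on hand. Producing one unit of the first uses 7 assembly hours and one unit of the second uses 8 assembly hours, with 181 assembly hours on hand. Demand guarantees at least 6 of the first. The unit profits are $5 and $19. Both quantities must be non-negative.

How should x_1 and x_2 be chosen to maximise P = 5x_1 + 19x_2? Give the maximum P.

Vertices and P = 5x_1 + 19x_2:
  (82/5, 0) → P = 82
  (6, 0) → P = 30
  (6, 13) → P = 277

At the optimal vertex, 5x_1 + 4x_2 = 82 and x_1 = 6.
Solving simultaneously gives x_1 = 6, x_2 = 13.

x_1 = 6, x_2 = 13, maximum P = 277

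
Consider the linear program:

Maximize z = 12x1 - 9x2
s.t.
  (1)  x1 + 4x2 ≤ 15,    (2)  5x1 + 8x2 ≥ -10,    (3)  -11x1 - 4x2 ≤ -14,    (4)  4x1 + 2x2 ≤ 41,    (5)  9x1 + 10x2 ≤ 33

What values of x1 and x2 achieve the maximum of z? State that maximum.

x1 = 174/11, x2 = -245/22, maximum z = 6381/22

Feasible corners and z = 12x1 - 9x2:
  (38/17, -45/17) → z = 861/17
  (174/11, -245/22) → z = 6381/22
  (4/37, 237/74) → z = -2037/74
  (172/11, -237/22) → z = 6261/22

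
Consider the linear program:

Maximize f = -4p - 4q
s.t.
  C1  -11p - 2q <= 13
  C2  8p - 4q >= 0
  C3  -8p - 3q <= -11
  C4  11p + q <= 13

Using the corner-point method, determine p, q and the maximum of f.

p = 28/25, q = 17/25, maximum f = -36/5

Corner points and f = -4p - 4q:
  (11/14, 11/7) → f = -66/7
  (1, 2) → f = -12
  (28/25, 17/25) → f = -36/5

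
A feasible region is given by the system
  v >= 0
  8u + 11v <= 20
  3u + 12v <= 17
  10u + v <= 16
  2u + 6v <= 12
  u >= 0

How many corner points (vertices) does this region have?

Pairwise boundary intersections that survive every other constraint:
  (8/5, 0)
  (0, 0)
  (53/63, 76/63)
  (26/17, 12/17)
  (0, 17/12)

5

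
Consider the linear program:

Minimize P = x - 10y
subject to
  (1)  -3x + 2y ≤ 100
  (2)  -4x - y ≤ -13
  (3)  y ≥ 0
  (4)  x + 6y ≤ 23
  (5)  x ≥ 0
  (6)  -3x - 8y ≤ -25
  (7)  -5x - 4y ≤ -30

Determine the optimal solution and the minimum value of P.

x = 44/13, y = 85/26, minimum P = -381/13

Corner points and P = x - 10y:
  (23, 0) → P = 23
  (25/3, 0) → P = 25/3
  (44/13, 85/26) → P = -381/13
  (5, 5/4) → P = -15/2

At the optimal vertex, x + 6y = 23 and -5x - 4y = -30.
Solving simultaneously gives x = 44/13, y = 85/26.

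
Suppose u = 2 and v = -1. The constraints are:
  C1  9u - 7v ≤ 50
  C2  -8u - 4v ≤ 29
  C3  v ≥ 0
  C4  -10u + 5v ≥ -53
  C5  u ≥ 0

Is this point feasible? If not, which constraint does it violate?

not feasible — violates C3

Constraint C3: v = -1, which is not ≥ 0. All other constraints are satisfied.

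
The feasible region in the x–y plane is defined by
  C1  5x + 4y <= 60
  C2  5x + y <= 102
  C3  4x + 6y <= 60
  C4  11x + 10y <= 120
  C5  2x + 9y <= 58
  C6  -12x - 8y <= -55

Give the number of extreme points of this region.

5

Pairwise boundary intersections that survive every other constraint:
  (116/5, -14)
  (20, -10)
  (761/28, -949/28)
  (500/79, 398/79)
  (31/92, 293/46)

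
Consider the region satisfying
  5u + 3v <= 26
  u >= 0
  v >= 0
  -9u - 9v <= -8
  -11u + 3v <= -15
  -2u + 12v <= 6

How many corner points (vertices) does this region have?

The feasible vertices (each the meet of two boundaries and inside every other half-plane) are:
  (26/5, 0)
  (49/11, 41/33)
  (15/11, 0)
  (11/7, 16/21)

4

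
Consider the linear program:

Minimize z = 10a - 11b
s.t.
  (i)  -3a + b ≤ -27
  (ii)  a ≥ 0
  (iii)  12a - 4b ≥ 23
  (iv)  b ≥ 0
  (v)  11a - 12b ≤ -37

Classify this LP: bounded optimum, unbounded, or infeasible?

From the feasible point (361/25, 408/25), moving in the direction (4, 12) keeps every constraint satisfied while z decreases without bound.

unbounded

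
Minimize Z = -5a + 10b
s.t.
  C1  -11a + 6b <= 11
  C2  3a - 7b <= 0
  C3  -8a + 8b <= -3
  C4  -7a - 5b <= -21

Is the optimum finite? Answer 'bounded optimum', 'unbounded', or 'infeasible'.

From the feasible point (147/64, 63/64), moving in the direction (7, 3) keeps every constraint satisfied while Z decreases without bound.

unbounded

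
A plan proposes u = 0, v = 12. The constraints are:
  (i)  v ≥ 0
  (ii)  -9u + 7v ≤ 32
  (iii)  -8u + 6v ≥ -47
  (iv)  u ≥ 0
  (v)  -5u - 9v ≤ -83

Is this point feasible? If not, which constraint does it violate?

not feasible — violates (ii)

Constraint (ii): -9u + 7v = 84, which is not ≤ 32. All other constraints are satisfied.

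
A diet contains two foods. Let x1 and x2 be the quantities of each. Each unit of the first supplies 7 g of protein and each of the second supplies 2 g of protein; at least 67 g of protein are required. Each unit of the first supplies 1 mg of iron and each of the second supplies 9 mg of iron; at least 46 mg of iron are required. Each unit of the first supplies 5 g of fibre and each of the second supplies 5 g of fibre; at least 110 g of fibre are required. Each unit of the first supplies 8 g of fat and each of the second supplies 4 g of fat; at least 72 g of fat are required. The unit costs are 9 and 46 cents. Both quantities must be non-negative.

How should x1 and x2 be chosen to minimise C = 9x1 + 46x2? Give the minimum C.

Vertices and C = 9x1 + 46x2:
  (0, 67/2) → C = 1541
  (46, 0) → C = 414
  (23/5, 87/5) → C = 4209/5
  (19, 3) → C = 309
The feasible region is unbounded (it extends along (0, 1), (1, 0)), but C strictly increases along every unbounded feasible direction, so there is no improving ray and the minimum is attained at a vertex.

The optimum lies where x1 + 9x2 = 46 and 5x1 + 5x2 = 110.
Solving simultaneously gives x1 = 19, x2 = 3.

x1 = 19, x2 = 3, minimum C = 309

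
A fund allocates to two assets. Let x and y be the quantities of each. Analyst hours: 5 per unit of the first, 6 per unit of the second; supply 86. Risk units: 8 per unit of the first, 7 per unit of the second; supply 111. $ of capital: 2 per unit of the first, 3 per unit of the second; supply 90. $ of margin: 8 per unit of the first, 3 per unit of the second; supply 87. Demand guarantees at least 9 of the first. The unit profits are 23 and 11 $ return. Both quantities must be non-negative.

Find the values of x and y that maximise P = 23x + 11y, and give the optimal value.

x = 9, y = 5, maximum P = 262

Extreme points and P = 23x + 11y:
  (87/8, 0) → P = 2001/8
  (9, 0) → P = 207
  (9, 5) → P = 262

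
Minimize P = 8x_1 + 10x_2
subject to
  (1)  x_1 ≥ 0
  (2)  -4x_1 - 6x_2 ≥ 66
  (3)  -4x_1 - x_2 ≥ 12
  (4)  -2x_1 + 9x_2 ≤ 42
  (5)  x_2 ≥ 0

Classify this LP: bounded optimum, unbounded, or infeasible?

The boundaries x_1 = 0 and -4x_1 - x_2 = 12 meet at (0, -12), but that point violates x_2 ≥ 0. Every candidate vertex is excluded by some other constraint, so the feasible region is empty.

infeasible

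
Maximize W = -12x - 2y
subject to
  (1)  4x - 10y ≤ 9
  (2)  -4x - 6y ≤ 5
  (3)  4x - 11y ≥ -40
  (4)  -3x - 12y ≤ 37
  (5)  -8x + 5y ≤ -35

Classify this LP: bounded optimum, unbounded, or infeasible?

bounded optimum

Corner points and W = -12x - 2y:
  (499/4, 49) → W = -1595
  (61/12, 17/15) → W = -949/15
  (585/68, 115/17) → W = -1985/17
The feasible region has finitely many vertices and no improving ray; the maximum is -949/15 at (61/12, 17/15).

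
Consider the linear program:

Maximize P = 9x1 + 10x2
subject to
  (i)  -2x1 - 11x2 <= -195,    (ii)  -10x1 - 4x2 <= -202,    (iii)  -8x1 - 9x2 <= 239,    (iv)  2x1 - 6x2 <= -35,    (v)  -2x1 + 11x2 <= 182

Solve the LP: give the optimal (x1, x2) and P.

Extreme points and P = 9x1 + 10x2:
  (721/51, 773/51) → P = 14219/51
  (785/34, 230/17) → P = 11665/34
  (747/59, 1112/59) → P = 17843/59
  (707/10, 147/5) → P = 9303/10

x1 = 707/10, x2 = 147/5, maximum P = 9303/10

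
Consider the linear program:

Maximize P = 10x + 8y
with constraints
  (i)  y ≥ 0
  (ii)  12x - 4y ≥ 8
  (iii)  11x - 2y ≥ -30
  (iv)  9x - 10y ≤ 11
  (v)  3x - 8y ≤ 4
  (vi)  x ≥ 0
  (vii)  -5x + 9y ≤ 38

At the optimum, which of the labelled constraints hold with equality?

Corner points and P = 10x + 8y:
  (2/3, 0) → P = 20/3
  (11/9, 0) → P = 110/9
  (28/11, 62/11) → P = 776/11
  (479/31, 397/31) → P = 7966/31

The maximum is at (479/31, 397/31). Substituting into each constraint, equality holds for (iv) and (vii); the remaining constraints have slack.

(iv) and (vii)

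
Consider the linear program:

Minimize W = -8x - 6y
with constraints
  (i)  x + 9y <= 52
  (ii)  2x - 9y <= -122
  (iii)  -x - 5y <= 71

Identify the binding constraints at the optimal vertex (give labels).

(i) and (ii)

Feasible corners and W = -8x - 6y:
  (-70/3, 226/27) → W = 1228/9
  (-899/4, 123/4) → W = 3227/2
  (-1249/19, -20/19) → W = 10112/19

The minimum is at (-70/3, 226/27). Substituting into each constraint, equality holds for (i) and (ii); the remaining constraints have slack.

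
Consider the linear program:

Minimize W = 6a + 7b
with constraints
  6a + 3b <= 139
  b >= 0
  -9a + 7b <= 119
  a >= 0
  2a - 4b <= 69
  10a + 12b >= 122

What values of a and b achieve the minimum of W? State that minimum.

Extreme points and W = 6a + 7b:
  (139/6, 0) → W = 139
  (616/69, 655/23) → W = 5817/23
  (61/5, 0) → W = 366/5
  (0, 17) → W = 119
  (0, 61/6) → W = 427/6

a = 0, b = 61/6, minimum W = 427/6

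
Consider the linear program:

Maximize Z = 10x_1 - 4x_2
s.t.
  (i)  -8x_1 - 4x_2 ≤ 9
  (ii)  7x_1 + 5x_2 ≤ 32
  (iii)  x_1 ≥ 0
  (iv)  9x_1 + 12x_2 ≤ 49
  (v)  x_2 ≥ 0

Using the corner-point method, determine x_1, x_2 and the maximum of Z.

Vertices and Z = 10x_1 - 4x_2:
  (139/39, 55/39) → Z = 30
  (32/7, 0) → Z = 320/7
  (0, 49/12) → Z = -49/3
  (0, 0) → Z = 0

x_1 = 32/7, x_2 = 0, maximum Z = 320/7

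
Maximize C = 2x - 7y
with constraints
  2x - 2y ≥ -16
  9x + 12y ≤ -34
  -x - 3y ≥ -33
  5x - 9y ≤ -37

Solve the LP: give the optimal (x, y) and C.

Corner points and C = 2x - 7y:
  (-130/21, 38/21) → C = -526/21
  (-35/4, -3/4) → C = -49/4
  (-250/47, 163/141) → C = -2641/141

The binding constraints are 2x - 2y = -16 and 5x - 9y = -37.
Solving simultaneously gives x = -35/4, y = -3/4.

x = -35/4, y = -3/4, maximum C = -49/4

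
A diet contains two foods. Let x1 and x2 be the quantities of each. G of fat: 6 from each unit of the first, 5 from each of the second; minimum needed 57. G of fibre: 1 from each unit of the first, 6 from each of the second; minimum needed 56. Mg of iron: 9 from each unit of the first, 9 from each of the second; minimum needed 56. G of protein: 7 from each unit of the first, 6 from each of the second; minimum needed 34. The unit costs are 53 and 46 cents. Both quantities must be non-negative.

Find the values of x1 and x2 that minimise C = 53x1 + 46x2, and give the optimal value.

The feasible region is unbounded (it extends along (0, 1), (1, 0)), but C strictly increases along every unbounded feasible direction, so there is no improving ray and the minimum is attained at a vertex.

The binding constraints are 6x1 + 5x2 = 57 and x1 + 6x2 = 56.
Solving simultaneously gives x1 = 2, x2 = 9.

x1 = 2, x2 = 9, minimum C = 520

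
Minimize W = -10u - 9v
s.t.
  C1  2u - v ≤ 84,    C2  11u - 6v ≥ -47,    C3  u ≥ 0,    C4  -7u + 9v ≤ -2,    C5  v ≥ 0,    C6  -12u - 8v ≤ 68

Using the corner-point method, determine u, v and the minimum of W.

Feasible corners and W = -10u - 9v:
  (754/11, 584/11) → W = -12796/11
  (42, 0) → W = -420
  (2/7, 0) → W = -20/7

u = 754/11, v = 584/11, minimum W = -12796/11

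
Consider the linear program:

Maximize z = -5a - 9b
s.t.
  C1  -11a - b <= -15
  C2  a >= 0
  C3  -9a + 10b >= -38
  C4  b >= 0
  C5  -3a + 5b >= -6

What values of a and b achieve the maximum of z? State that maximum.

Corner points and z = -5a - 9b:
  (0, 15) → z = -135
  (15/11, 0) → z = -75/11
  (26/3, 4) → z = -238/3
  (2, 0) → z = -10
The feasible region is unbounded (it extends along (0, 1), (10, 9)), but z strictly decreases along every unbounded feasible direction, so there is no improving ray and the maximum is attained at a vertex.

At the optimal vertex, -11a - b = -15 and b = 0.
Solving simultaneously gives a = 15/11, b = 0.

a = 15/11, b = 0, maximum z = -75/11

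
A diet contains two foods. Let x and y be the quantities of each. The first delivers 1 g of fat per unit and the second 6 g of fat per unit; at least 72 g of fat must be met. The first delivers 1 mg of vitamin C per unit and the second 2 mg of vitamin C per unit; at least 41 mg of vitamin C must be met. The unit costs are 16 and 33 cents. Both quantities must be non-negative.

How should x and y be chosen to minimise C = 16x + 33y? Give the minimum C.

Feasible corners and C = 16x + 33y:
  (0, 41/2) → C = 1353/2
  (72, 0) → C = 1152
  (51/2, 31/4) → C = 2655/4
The feasible region is unbounded (it extends along (0, 1), (1, 0)), but C strictly increases along every unbounded feasible direction, so there is no improving ray and the minimum is attained at a vertex.

The binding constraints are x + 6y = 72 and x + 2y = 41.
Solving simultaneously gives x = 51/2, y = 31/4.

x = 51/2, y = 31/4, minimum C = 2655/4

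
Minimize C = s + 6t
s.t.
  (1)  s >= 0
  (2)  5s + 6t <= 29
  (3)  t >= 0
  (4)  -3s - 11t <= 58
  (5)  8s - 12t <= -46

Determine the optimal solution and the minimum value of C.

s = 0, t = 23/6, minimum C = 23

At the optimal vertex, s = 0 and 8s - 12t = -46.
Solving simultaneously gives s = 0, t = 23/6.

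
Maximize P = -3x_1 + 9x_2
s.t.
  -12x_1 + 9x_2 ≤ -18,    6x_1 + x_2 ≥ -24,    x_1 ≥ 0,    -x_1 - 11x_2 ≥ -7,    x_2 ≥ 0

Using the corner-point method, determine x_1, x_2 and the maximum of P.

x_1 = 87/47, x_2 = 22/47, maximum P = -63/47

Vertices and P = -3x_1 + 9x_2:
  (87/47, 22/47) → P = -63/47
  (3/2, 0) → P = -9/2
  (7, 0) → P = -21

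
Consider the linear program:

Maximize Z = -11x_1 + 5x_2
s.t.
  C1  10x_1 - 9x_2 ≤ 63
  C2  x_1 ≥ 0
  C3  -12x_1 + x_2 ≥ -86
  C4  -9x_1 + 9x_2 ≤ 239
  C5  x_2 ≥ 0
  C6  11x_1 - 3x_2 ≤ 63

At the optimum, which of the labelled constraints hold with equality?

C2 and C4

Vertices and Z = -11x_1 + 5x_2:
  (0, 239/9) → Z = 1195/9
  (0, 0) → Z = 0
  (1013/99, 1214/33) → Z = 7067/99
  (39/5, 38/5) → Z = -239/5
  (63/11, 0) → Z = -63

The maximum is at (0, 239/9). Substituting into each constraint, equality holds for C2 and C4; the remaining constraints have slack.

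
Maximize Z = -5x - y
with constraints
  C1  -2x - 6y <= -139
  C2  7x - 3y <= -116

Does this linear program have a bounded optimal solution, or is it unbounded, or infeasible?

From the feasible point (-93/16, 1205/48), moving in the direction (-6, 2) keeps every constraint satisfied while Z increases without bound.

unbounded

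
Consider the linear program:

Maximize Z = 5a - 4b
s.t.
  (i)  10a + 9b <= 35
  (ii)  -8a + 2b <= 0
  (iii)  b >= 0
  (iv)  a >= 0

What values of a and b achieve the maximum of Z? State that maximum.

a = 7/2, b = 0, maximum Z = 35/2

Vertices and Z = 5a - 4b:
  (35/46, 70/23) → Z = -385/46
  (7/2, 0) → Z = 35/2
  (0, 0) → Z = 0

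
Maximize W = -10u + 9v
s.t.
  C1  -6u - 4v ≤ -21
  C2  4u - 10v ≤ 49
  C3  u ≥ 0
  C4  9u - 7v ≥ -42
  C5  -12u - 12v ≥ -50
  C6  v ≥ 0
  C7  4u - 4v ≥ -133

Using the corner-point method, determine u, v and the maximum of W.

u = 13/6, v = 2, maximum W = -11/3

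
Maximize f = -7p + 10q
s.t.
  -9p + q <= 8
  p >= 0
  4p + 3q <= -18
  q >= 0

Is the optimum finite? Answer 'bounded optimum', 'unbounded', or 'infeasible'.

The boundaries -9p + q = 8 and p = 0 meet at (0, 8), but that point violates 4p + 3q ≤ -18. Every candidate vertex is excluded by some other constraint, so the feasible region is empty.

infeasible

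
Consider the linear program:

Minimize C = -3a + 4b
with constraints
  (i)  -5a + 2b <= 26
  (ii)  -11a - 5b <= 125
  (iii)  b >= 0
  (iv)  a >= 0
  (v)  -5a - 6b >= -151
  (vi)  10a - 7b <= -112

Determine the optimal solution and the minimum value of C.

a = 14/5, b = 20, minimum C = 358/5

Vertices and C = -3a + 4b:
  (73/20, 177/8) → C = 1551/20
  (14/5, 20) → C = 358/5
  (77/19, 414/19) → C = 75

At the optimal vertex, -5a + 2b = 26 and 10a - 7b = -112.
Solving simultaneously gives a = 14/5, b = 20.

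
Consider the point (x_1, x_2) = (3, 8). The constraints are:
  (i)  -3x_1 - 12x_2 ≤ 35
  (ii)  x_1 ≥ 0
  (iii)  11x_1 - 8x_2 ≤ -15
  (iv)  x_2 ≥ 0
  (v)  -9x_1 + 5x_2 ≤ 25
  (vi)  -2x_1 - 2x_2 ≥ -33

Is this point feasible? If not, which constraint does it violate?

(i): -105 ≤ 35 ✓
(ii): 3 ≥ 0 ✓
(iii): -31 ≤ -15 ✓
(iv): 8 ≥ 0 ✓
(v): 13 ≤ 25 ✓
(vi): -22 ≥ -33 ✓

feasible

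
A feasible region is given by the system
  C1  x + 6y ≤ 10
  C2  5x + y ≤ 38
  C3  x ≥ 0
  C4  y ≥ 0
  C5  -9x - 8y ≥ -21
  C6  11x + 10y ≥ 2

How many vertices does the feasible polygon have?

5

Of the 15 pairwise boundary intersections, those satisfying every inequality are:
  (0, 5/3)
  (1, 3/2)
  (0, 1/5)
  (7/3, 0)
  (2/11, 0)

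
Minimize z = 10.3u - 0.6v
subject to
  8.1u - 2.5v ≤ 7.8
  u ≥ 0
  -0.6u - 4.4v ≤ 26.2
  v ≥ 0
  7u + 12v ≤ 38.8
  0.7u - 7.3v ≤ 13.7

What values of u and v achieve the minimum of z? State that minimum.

u = 0, v = 97/30, minimum z = -97/50

Extreme points and z = 10.3u - 0.6v:
  (26/27, 0) → z = 1339/135
  (1906/1147, 12984/5735) → z = 451843/28675
  (0, 0) → z = 0
  (0, 97/30) → z = -97/50

At the optimal vertex, u = 0 and 7u + 12v = 38.8.
Solving simultaneously gives u = 0, v = 97/30.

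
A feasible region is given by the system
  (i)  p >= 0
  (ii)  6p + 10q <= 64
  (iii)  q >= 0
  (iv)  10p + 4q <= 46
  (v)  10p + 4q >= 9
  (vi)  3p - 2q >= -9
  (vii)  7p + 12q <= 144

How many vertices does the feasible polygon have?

6

Pairwise boundary intersections that survive every other constraint:
  (0, 9/4)
  (0, 9/2)
  (51/19, 91/19)
  (19/21, 41/7)
  (23/5, 0)
  (9/10, 0)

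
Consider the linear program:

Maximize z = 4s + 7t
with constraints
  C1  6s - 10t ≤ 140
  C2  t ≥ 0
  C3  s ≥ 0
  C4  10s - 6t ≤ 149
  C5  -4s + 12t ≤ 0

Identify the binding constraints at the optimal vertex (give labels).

C4 and C5

Extreme points and z = 4s + 7t:
  (0, 0) → z = 0
  (149/10, 0) → z = 298/5
  (149/8, 149/24) → z = 2831/24

The maximum is at (149/8, 149/24). Substituting into each constraint, equality holds for C4 and C5; the remaining constraints have slack.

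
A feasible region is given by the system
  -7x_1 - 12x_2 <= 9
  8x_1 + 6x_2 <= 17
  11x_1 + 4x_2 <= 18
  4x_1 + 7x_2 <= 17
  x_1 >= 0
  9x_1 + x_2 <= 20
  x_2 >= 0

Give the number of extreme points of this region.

Intersecting each pair of boundary lines and keeping only the points that satisfy every inequality leaves:
  (20/17, 43/34)
  (17/32, 17/8)
  (18/11, 0)
  (0, 17/7)
  (0, 0)

5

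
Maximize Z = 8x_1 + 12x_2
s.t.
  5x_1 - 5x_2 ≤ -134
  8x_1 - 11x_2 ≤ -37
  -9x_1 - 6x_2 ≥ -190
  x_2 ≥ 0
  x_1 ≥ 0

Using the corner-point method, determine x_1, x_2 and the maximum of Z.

x_1 = 0, x_2 = 95/3, maximum Z = 380

Corner points and Z = 8x_1 + 12x_2:
  (146/75, 2156/75) → Z = 5408/15
  (0, 134/5) → Z = 1608/5
  (0, 95/3) → Z = 380

The optimum lies where -9x_1 - 6x_2 = -190 and x_1 = 0.
Solving simultaneously gives x_1 = 0, x_2 = 95/3.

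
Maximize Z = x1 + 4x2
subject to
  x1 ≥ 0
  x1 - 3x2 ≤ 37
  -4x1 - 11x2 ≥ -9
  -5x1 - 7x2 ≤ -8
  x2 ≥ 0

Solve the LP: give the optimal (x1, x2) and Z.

x1 = 25/27, x2 = 13/27, maximum Z = 77/27

Feasible corners and Z = x1 + 4x2:
  (25/27, 13/27) → Z = 77/27
  (9/4, 0) → Z = 9/4
  (8/5, 0) → Z = 8/5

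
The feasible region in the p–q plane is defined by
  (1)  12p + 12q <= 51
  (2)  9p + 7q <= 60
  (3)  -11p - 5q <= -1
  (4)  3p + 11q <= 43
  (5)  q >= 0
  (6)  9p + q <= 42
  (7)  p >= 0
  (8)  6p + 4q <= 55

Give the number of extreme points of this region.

5

The feasible vertices (each the meet of two boundaries and inside every other half-plane) are:
  (15/32, 121/32)
  (17/4, 0)
  (1/11, 0)
  (0, 1/5)
  (0, 43/11)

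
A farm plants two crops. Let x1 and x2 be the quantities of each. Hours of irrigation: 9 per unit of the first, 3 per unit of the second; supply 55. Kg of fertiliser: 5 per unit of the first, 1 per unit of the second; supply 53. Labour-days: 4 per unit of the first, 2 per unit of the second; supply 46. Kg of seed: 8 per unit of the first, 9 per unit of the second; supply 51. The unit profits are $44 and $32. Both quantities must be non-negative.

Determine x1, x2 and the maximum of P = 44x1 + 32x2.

x1 = 6, x2 = 1/3, maximum P = 824/3

Corner points and P = 44x1 + 32x2:
  (0, 0) → P = 0
  (0, 17/3) → P = 544/3
  (55/9, 0) → P = 2420/9
  (6, 1/3) → P = 824/3

The binding constraints are 9x1 + 3x2 = 55 and 8x1 + 9x2 = 51.
Solving simultaneously gives x1 = 6, x2 = 1/3.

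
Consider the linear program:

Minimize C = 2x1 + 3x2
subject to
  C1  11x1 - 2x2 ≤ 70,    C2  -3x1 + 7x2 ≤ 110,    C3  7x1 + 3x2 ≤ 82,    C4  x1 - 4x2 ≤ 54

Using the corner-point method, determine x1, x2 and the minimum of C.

x1 = -818/5, x2 = -272/5, minimum C = -2452/5

The binding constraints are -3x1 + 7x2 = 110 and x1 - 4x2 = 54.
Solving simultaneously gives x1 = -818/5, x2 = -272/5.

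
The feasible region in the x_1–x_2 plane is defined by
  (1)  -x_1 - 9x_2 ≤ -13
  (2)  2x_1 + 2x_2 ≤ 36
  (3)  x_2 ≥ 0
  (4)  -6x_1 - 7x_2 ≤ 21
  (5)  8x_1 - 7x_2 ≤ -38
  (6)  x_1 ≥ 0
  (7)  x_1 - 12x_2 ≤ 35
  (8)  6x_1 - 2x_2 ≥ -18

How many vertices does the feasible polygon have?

Pairwise boundary intersections that survive every other constraint:
  (88/15, 182/15)
  (9/4, 63/4)
  (0, 38/7)
  (0, 9)

4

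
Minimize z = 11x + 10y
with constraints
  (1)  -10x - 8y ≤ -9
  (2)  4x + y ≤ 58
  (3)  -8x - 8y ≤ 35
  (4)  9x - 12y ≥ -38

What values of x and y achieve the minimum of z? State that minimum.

x = 455/22, y = -272/11, minimum z = -435/22

Vertices and z = 11x + 10y:
  (455/22, -272/11) → z = -435/22
  (-49/48, 461/192) → z = 409/32
  (658/57, 674/57) → z = 13978/57

The binding constraints are -10x - 8y = -9 and 4x + y = 58.
Solving simultaneously gives x = 455/22, y = -272/11.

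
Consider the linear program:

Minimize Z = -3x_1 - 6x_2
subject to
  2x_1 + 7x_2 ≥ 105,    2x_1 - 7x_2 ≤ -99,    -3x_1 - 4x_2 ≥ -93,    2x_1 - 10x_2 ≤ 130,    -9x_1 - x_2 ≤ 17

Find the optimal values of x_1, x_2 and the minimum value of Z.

Extreme points and Z = -3x_1 - 6x_2:
  (3/2, 102/7) → Z = -1287/14
  (-224/61, 979/61) → Z = -5202/61
  (255/29, 483/29) → Z = -3663/29
  (-161/33, 296/11) → Z = -1615/11

x_1 = -161/33, x_2 = 296/11, minimum Z = -1615/11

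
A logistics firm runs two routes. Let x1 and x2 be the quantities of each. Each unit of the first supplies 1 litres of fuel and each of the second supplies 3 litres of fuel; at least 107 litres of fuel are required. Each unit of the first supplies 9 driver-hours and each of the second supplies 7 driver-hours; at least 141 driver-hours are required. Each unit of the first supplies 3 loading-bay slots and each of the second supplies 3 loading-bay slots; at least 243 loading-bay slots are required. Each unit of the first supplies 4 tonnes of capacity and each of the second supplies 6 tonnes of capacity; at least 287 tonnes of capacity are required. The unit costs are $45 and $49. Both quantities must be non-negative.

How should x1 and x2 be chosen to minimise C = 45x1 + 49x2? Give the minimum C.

Extreme points and C = 45x1 + 49x2:
  (0, 81) → C = 3969
  (107, 0) → C = 4815
  (68, 13) → C = 3697
The feasible region is unbounded (it extends along (0, 1), (1, 0)), but C strictly increases along every unbounded feasible direction, so there is no improving ray and the minimum is attained at a vertex.

At the optimal vertex, x1 + 3x2 = 107 and 3x1 + 3x2 = 243.
Solving simultaneously gives x1 = 68, x2 = 13.

x1 = 68, x2 = 13, minimum C = 3697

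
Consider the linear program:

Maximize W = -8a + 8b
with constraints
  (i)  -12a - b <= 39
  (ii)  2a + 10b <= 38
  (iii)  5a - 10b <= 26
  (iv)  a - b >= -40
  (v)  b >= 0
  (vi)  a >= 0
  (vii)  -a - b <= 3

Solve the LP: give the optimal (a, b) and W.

Vertices and W = -8a + 8b:
  (64/7, 69/35) → W = -2008/35
  (0, 19/5) → W = 152/5
  (26/5, 0) → W = -208/5
  (0, 0) → W = 0

a = 0, b = 19/5, maximum W = 152/5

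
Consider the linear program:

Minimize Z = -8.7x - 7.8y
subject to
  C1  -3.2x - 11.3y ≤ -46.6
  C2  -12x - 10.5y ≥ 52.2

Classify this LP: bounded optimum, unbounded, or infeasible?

From the feasible point (-10.58, 7.12), moving in the direction (-10.5, 12) keeps every constraint satisfied while Z decreases without bound.

unbounded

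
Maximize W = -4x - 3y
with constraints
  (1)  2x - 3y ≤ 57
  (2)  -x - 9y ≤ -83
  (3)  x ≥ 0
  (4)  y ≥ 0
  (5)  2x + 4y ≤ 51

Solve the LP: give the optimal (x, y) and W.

Feasible corners and W = -4x - 3y:
  (0, 83/9) → W = -83/3
  (127/14, 115/14) → W = -853/14
  (0, 51/4) → W = -153/4

x = 0, y = 83/9, maximum W = -83/3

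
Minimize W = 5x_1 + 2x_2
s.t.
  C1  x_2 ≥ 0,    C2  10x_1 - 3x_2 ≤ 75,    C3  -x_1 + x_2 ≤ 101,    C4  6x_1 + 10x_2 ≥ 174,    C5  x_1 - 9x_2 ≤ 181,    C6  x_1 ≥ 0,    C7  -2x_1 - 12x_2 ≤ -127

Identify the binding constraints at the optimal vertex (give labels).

Extreme points and W = 5x_1 + 2x_2:
  (54, 155) → W = 580
  (636/59, 645/59) → W = 4470/59
  (0, 101) → W = 202
  (0, 87/5) → W = 174/5

The minimum is at (0, 87/5). Substituting into each constraint, equality holds for C4 and C6; the remaining constraints have slack.

C4 and C6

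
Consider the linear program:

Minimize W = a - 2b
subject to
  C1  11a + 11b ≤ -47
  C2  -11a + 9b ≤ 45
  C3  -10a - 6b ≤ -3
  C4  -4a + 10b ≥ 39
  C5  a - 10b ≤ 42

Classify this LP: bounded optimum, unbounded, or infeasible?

infeasible

The boundaries -11a + 9b = 45 and -4a + 10b = 39 meet at (-99/74, 249/74), but that point violates 11a + 11b ≤ -47. Every candidate vertex is excluded by some other constraint, so the feasible region is empty.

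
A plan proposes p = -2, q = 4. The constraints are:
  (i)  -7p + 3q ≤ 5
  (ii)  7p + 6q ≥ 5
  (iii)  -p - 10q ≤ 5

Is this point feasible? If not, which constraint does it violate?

not feasible — violates (i)

Constraint (i): -7p + 3q = 26, which is not ≤ 5. All other constraints are satisfied.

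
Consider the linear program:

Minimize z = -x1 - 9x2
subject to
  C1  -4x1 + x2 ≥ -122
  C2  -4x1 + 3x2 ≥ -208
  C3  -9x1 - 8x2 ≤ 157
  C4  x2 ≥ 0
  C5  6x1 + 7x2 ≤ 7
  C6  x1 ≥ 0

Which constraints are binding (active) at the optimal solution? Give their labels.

Extreme points and z = -x1 - 9x2:
  (7/6, 0) → z = -7/6
  (0, 0) → z = 0
  (0, 1) → z = -9

The minimum is at (0, 1). Substituting into each constraint, equality holds for C5 and C6; the remaining constraints have slack.

C5 and C6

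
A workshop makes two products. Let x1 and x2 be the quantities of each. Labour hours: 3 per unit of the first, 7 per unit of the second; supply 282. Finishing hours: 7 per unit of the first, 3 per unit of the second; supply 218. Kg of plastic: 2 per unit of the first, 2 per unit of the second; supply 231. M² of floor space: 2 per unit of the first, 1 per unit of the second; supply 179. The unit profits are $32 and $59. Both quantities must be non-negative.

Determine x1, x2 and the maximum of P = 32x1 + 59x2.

Feasible corners and P = 32x1 + 59x2:
  (0, 0) → P = 0
  (0, 282/7) → P = 16638/7
  (218/7, 0) → P = 6976/7
  (17, 33) → P = 2491

The optimum lies where 3x1 + 7x2 = 282 and 7x1 + 3x2 = 218.
Solving simultaneously gives x1 = 17, x2 = 33.

x1 = 17, x2 = 33, maximum P = 2491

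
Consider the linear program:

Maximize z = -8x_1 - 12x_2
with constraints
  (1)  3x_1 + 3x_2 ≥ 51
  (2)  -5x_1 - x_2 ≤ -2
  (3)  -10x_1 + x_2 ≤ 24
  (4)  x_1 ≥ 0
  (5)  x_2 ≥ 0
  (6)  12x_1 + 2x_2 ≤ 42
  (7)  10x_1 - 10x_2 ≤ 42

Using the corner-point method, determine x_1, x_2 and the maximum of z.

Corner points and z = -8x_1 - 12x_2:
  (0, 17) → z = -204
  (4/5, 81/5) → z = -1004/5
  (0, 21) → z = -252

At the optimal vertex, 3x_1 + 3x_2 = 51 and 12x_1 + 2x_2 = 42.
Solving simultaneously gives x_1 = 4/5, x_2 = 81/5.

x_1 = 4/5, x_2 = 81/5, maximum z = -1004/5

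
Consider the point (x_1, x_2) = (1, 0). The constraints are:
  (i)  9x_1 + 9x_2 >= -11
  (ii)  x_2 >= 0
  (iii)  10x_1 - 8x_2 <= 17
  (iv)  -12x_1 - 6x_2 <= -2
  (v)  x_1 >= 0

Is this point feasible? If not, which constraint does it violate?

feasible

(i): 9 ≥ -11 ✓
(ii): 0 ≥ 0 ✓
(iii): 10 ≤ 17 ✓
(iv): -12 ≤ -2 ✓
(v): 1 ≥ 0 ✓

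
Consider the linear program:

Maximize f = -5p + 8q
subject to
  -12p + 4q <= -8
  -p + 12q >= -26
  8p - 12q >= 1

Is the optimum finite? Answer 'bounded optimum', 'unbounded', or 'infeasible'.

From the feasible point (-2/35, -76/35), moving in the direction (12, 8) keeps every constraint satisfied while f increases without bound.

unbounded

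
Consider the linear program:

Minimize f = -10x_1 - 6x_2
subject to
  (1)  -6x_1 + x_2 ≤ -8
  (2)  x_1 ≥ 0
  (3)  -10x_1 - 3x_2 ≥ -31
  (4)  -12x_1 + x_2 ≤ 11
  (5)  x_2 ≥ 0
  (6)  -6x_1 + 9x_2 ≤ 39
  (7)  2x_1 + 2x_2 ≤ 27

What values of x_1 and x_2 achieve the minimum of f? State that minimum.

Vertices and f = -10x_1 - 6x_2:
  (55/28, 53/14) → f = -593/14
  (4/3, 0) → f = -40/3
  (31/10, 0) → f = -31

x_1 = 55/28, x_2 = 53/14, minimum f = -593/14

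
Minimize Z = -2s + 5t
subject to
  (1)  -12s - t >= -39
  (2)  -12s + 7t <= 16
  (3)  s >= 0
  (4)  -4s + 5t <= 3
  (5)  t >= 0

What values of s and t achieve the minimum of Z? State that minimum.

s = 13/4, t = 0, minimum Z = -13/2

Vertices and Z = -2s + 5t:
  (3, 3) → Z = 9
  (13/4, 0) → Z = -13/2
  (0, 3/5) → Z = 3
  (0, 0) → Z = 0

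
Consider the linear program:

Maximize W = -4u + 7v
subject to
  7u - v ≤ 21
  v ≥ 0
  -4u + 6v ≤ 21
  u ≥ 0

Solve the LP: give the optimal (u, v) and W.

u = 147/38, v = 231/38, maximum W = 1029/38

The binding constraints are 7u - v = 21 and -4u + 6v = 21.
Solving simultaneously gives u = 147/38, v = 231/38.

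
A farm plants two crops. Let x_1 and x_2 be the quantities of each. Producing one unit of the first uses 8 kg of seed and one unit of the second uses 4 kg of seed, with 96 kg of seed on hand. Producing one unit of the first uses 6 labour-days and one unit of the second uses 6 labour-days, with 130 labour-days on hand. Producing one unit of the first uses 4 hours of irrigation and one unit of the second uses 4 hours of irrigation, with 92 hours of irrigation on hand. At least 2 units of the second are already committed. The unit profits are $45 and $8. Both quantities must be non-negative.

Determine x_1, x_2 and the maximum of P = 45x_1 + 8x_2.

x_1 = 11, x_2 = 2, maximum P = 511

Vertices and P = 45x_1 + 8x_2:
  (0, 65/3) → P = 520/3
  (0, 2) → P = 16
  (7/3, 58/3) → P = 779/3
  (11, 2) → P = 511

The optimum lies where 8x_1 + 4x_2 = 96 and x_2 = 2.
Solving simultaneously gives x_1 = 11, x_2 = 2.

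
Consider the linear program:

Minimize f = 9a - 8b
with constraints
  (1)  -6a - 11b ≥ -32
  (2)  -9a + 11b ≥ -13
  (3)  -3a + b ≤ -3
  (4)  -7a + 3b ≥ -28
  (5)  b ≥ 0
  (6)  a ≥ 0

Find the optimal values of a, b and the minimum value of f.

a = 5/3, b = 2, minimum f = -1

Corner points and f = 9a - 8b:
  (3, 14/11) → f = 185/11
  (5/3, 2) → f = -1
  (13/9, 0) → f = 13
  (1, 0) → f = 9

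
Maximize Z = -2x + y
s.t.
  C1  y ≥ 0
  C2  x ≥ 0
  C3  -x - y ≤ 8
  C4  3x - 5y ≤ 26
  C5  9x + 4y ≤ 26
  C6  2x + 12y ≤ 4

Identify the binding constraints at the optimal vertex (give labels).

C2 and C6

Feasible corners and Z = -2x + y:
  (0, 0) → Z = 0
  (2, 0) → Z = -4
  (0, 1/3) → Z = 1/3

The maximum is at (0, 1/3). Substituting into each constraint, equality holds for C2 and C6; the remaining constraints have slack.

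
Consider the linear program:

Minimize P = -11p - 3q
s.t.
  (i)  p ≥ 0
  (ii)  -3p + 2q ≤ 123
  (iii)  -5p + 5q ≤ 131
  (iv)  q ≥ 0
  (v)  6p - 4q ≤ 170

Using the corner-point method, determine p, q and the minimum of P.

p = 687/5, q = 818/5, minimum P = -10011/5

Corner points and P = -11p - 3q:
  (0, 131/5) → P = -393/5
  (0, 0) → P = 0
  (687/5, 818/5) → P = -10011/5
  (85/3, 0) → P = -935/3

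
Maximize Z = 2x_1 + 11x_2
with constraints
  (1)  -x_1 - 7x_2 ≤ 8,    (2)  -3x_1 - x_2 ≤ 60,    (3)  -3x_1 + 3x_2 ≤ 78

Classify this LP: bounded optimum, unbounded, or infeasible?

unbounded

From the feasible point (-103/5, 9/5), moving in the direction (7, -1) keeps every constraint satisfied while Z increases without bound.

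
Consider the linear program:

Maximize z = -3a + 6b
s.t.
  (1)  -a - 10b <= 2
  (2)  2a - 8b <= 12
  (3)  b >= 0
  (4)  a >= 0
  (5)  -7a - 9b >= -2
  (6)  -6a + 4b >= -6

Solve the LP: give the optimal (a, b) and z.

a = 0, b = 2/9, maximum z = 4/3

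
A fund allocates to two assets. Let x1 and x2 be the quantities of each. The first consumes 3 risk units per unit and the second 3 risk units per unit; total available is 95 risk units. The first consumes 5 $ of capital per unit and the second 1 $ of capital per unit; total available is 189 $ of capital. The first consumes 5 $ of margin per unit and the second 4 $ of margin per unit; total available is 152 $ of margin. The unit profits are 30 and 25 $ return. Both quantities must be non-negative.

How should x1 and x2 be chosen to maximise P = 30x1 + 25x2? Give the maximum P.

Extreme points and P = 30x1 + 25x2:
  (0, 0) → P = 0
  (0, 95/3) → P = 2375/3
  (152/5, 0) → P = 912
  (76/3, 19/3) → P = 2755/3

At the optimal vertex, 3x1 + 3x2 = 95 and 5x1 + 4x2 = 152.
Solving simultaneously gives x1 = 76/3, x2 = 19/3.

x1 = 76/3, x2 = 19/3, maximum P = 2755/3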